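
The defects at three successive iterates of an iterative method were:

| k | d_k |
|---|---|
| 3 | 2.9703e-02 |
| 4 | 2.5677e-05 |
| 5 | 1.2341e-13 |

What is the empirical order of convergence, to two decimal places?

p ≈ ln(d_5/d_4) / ln(d_4/d_3)
  = ln(1.2341e-13/2.5677e-05) / ln(2.5677e-05/2.9703e-02)
  = ln(4.80625e-09) / ln(0.000864458)
  = -19.15335 / -7.05341 ≈ 2.71547

2.72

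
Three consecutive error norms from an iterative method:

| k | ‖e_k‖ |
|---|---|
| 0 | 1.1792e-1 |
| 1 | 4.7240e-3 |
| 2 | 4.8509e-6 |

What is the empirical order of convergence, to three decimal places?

p ≈ ln(‖e_2‖/‖e_1‖) / ln(‖e_1‖/‖e_0‖)
  = ln(4.8509e-6/4.7240e-3) / ln(4.7240e-3/1.1792e-1)
  = ln(0.00102686) / ln(0.0400611)
  = -6.881250 / -3.217349 ≈ 2.138795

2.139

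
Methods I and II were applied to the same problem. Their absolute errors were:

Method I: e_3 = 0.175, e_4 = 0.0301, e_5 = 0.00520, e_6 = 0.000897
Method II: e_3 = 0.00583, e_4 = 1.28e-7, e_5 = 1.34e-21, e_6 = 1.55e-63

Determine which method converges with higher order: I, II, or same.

II

Method I: p ≈ ln(0.000897/0.00520)/ln(0.00520/0.0301) ≈ 1.00.
Method II: p ≈ ln(1.55e-63/1.34e-21)/ln(1.34e-21/1.28e-7) ≈ 3.00.
Method II has the higher order (≈3.0 vs ≈1.0).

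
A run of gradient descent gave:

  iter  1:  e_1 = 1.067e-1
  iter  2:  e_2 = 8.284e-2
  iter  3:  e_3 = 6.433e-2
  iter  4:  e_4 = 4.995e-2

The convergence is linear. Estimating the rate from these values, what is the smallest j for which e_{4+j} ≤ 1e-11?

89

Rate ρ ≈ e_4/e_3 = 4.995e-2/6.433e-2 = 0.7765.
After j more steps, e_{4+j} ≈ 4.995e-2·ρ^j; need ρ^j ≤ 1e-11/4.995e-2 = 2.002e-10.
j ≥ ln(2.002e-10)/ln(0.7765) = -22.3317/-0.25296 = 88.282.
So 89 more iterations are needed.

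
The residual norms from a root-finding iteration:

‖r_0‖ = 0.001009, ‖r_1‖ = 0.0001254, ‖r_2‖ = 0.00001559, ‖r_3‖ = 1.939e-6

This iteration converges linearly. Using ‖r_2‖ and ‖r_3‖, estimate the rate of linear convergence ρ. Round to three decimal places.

ρ ≈ ‖r_3‖/‖r_2‖ = 1.939e-6/0.00001559 = 0.12437

0.124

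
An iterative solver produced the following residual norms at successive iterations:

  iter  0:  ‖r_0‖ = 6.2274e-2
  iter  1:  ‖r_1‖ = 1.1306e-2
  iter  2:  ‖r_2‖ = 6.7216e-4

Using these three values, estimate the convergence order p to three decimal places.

p ≈ ln(‖r_2‖/‖r_1‖) / ln(‖r_1‖/‖r_0‖)
  = ln(6.7216e-4/1.1306e-2) / ln(1.1306e-2/6.2274e-2)
  = ln(0.0594516) / ln(0.181552)
  = -2.822593 / -1.706213 ≈ 1.654303

1.654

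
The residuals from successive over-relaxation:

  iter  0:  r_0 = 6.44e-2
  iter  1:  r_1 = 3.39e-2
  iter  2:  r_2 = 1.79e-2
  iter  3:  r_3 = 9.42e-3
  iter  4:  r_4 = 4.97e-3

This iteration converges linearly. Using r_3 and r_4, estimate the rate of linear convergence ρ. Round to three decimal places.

0.528

ρ ≈ r_4/r_3 = 4.97e-3/9.42e-3 = 0.52760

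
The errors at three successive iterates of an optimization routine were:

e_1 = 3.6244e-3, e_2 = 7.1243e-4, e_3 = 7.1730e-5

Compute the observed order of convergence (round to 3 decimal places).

p ≈ ln(e_3/e_2) / ln(e_2/e_1)
  = ln(7.1730e-5/7.1243e-4) / ln(7.1243e-4/3.6244e-3)
  = ln(0.100684) / ln(0.196565)
  = -2.295768 / -1.626762 ≈ 1.411250

1.411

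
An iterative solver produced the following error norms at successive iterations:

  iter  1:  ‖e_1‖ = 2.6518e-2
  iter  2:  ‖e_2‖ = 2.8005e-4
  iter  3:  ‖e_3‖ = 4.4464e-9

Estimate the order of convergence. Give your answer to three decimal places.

2.428

p ≈ ln(‖e_3‖/‖e_2‖) / ln(‖e_2‖/‖e_1‖)
  = ln(4.4464e-9/2.8005e-4) / ln(2.8005e-4/2.6518e-2)
  = ln(1.58772e-05) / ln(0.0105608)
  = -11.050626 / -4.550606 ≈ 2.428386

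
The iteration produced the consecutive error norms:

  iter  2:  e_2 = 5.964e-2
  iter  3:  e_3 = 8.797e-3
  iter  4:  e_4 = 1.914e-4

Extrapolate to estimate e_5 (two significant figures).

First estimate the order: p ≈ ln(e_4/e_3) / ln(e_3/e_2) = ln(1.914e-4/8.797e-3)/ln(8.797e-3/5.964e-2) = ln(0.0217574)/ln(0.147502) ≈ 2.0000.
Then e_5 ≈ e_4·(e_4/e_3)^p = 1.914e-4·(0.0217574)^2.0000 = 1.914e-4·0.000473384 ≈ 9.061e-08.

9.1e-8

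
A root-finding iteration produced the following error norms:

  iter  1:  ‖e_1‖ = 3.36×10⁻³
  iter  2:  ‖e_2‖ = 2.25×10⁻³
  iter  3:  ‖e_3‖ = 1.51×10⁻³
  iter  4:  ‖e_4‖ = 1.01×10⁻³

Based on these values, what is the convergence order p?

Consecutive ratios: ‖e_4‖/‖e_3‖ = 1.01×10⁻³/1.51×10⁻³ = 0.668874, ‖e_3‖/‖e_2‖ = 1.51×10⁻³/2.25×10⁻³ = 0.671111.
p ≈ ln(0.668874)/ln(0.671111) = -0.4022/-0.3988 ≈ 1.01.
So the convergence is linear (order 1).

1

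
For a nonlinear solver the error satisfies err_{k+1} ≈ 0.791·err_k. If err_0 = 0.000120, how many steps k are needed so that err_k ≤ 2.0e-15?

After k steps, err_k ≈ 0.000120·0.791^k.
Need 0.791^k ≤ 2.0e-15/0.000120 = 1.66667e-11.
k ≥ ln(1.66667e-11)/ln(0.791) = -24.8176/-0.23446 = 105.850.
Smallest integer k = 106.

106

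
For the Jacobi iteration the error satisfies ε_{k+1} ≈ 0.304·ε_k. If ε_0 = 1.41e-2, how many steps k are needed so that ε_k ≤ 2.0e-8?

After k steps, ε_k ≈ 1.41e-2·0.304^k.
Need 0.304^k ≤ 2.0e-8/1.41e-2 = 1.41844e-06.
k ≥ ln(1.41844e-06)/ln(0.304) = -13.4660/-1.19073 = 11.309.
Smallest integer k = 12.

12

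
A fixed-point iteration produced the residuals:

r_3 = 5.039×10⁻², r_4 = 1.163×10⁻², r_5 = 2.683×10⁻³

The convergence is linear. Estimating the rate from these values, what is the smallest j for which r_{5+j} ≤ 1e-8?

9

Rate ρ ≈ r_5/r_4 = 2.683×10⁻³/1.163×10⁻² = 0.2307.
After j more steps, r_{5+j} ≈ 2.683×10⁻³·ρ^j; need ρ^j ≤ 1e-8/2.683×10⁻³ = 3.72717e-06.
j ≥ ln(3.72717e-06)/ln(0.2307) = -12.4999/-1.46664 = 8.523.
So 9 more iterations are needed.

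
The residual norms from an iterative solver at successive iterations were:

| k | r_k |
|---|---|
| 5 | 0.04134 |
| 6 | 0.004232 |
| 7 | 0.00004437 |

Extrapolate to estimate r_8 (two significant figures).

First estimate the order: p ≈ ln(r_7/r_6) / ln(r_6/r_5) = ln(0.00004437/0.004232)/ln(0.004232/0.04134) = ln(0.0104844)/ln(0.102371) ≈ 1.9998.
Then r_8 ≈ r_7·(r_7/r_6)^p = 0.00004437·(0.0104844)^1.9998 = 0.00004437·0.000110023 ≈ 4.882e-09.

4.9e-9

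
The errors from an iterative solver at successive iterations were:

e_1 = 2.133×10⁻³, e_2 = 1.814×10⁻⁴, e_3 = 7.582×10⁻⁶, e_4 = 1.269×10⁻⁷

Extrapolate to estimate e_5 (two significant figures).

6.5e-10

First estimate the order: p ≈ ln(e_4/e_3) / ln(e_3/e_2) = ln(1.269×10⁻⁷/7.582×10⁻⁶)/ln(7.582×10⁻⁶/1.814×10⁻⁴) = ln(0.016737)/ln(0.0417971) ≈ 1.2883.
Then e_5 ≈ e_4·(e_4/e_3)^p = 1.269×10⁻⁷·(0.016737)^1.2883 = 1.269×10⁻⁷·0.00514712 ≈ 6.532e-10.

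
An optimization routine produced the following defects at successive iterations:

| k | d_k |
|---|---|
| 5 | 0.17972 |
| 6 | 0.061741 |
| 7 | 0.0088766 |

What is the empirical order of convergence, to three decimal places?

p ≈ ln(d_7/d_6) / ln(d_6/d_5)
  = ln(0.0088766/0.061741) / ln(0.061741/0.17972)
  = ln(0.143772) / ln(0.34354)
  = -1.939527 / -1.068452 ≈ 1.815268

1.815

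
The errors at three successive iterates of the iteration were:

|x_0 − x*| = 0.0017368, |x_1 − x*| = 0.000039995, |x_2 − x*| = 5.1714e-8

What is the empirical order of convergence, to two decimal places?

p ≈ ln(|x_2 − x*|/|x_1 − x*|) / ln(|x_1 − x*|/|x_0 − x*|)
  = ln(5.1714e-8/0.000039995) / ln(0.000039995/0.0017368)
  = ln(0.00129301) / ln(0.023028)
  = -6.65078 / -3.77104 ≈ 1.76365

1.76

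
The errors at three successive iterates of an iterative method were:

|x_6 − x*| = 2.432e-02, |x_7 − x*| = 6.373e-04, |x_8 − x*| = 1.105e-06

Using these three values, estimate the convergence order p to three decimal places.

p ≈ ln(|x_8 − x*|/|x_7 − x*|) / ln(|x_7 − x*|/|x_6 − x*|)
  = ln(1.105e-06/6.373e-04) / ln(6.373e-04/2.432e-02)
  = ln(0.00173388) / ln(0.0262048)
  = -6.357394 / -3.641813 ≈ 1.745667

1.746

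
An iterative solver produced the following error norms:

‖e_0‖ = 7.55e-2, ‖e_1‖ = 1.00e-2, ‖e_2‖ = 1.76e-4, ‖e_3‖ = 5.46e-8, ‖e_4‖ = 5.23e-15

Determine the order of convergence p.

2

Consecutive ratios: ‖e_4‖/‖e_3‖ = 5.23e-15/5.46e-8 = 9.57875e-08, ‖e_3‖/‖e_2‖ = 5.46e-8/1.76e-4 = 0.000310227.
p ≈ ln(9.57875e-08)/ln(0.000310227) = -16.1611/-8.0782 ≈ 2.00.
So the convergence is quadratic (order 2).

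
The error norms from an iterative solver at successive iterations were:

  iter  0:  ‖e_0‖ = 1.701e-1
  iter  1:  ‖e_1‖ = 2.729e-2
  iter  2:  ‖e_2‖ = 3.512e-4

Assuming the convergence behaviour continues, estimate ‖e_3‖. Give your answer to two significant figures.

1.1e-8

First estimate the order: p ≈ ln(‖e_2‖/‖e_1‖) / ln(‖e_1‖/‖e_0‖) = ln(3.512e-4/2.729e-2)/ln(2.729e-2/1.701e-1) = ln(0.0128692)/ln(0.160435) ≈ 2.3788.
Then ‖e_3‖ ≈ ‖e_2‖·(‖e_2‖/‖e_1‖)^p = 3.512e-4·(0.0128692)^2.3788 = 3.512e-4·3.18421e-05 ≈ 1.118e-08.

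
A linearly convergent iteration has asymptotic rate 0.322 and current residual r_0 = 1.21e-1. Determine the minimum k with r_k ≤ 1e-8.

15

After k steps, r_k ≈ 1.21e-1·0.322^k.
Need 0.322^k ≤ 1e-8/1.21e-1 = 8.26446e-08.
k ≥ ln(8.26446e-08)/ln(0.322) = -16.3087/-1.13320 = 14.392.
Smallest integer k = 15.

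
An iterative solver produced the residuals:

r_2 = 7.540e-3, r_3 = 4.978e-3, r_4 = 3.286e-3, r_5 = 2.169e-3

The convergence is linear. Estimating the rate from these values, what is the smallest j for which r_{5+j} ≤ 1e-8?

30

Rate ρ ≈ r_5/r_4 = 2.169e-3/3.286e-3 = 0.6601.
After j more steps, r_{5+j} ≈ 2.169e-3·ρ^j; need ρ^j ≤ 1e-8/2.169e-3 = 4.61042e-06.
j ≥ ln(4.61042e-06)/ln(0.6601) = -12.2872/-0.41536 = 29.582.
So 30 more iterations are needed.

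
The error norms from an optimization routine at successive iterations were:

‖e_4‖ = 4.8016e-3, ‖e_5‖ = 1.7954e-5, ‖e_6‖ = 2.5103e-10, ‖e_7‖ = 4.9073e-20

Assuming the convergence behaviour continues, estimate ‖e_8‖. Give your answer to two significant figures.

1.9e-39

First estimate the order: p ≈ ln(‖e_7‖/‖e_6‖) / ln(‖e_6‖/‖e_5‖) = ln(4.9073e-20/2.5103e-10)/ln(2.5103e-10/1.7954e-5) = ln(1.95487e-10)/ln(1.39818e-05) ≈ 2.0000.
Then ‖e_8‖ ≈ ‖e_7‖·(‖e_7‖/‖e_6‖)^p = 4.9073e-20·(1.95487e-10)^2.0000 = 4.9073e-20·3.82152e-20 ≈ 1.875e-39.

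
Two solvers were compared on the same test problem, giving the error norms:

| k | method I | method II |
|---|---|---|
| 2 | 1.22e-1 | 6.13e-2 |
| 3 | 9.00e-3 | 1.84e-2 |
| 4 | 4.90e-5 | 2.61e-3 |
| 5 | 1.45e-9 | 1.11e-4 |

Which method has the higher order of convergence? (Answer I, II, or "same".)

Method I: p ≈ ln(1.45e-9/4.90e-5)/ln(4.90e-5/9.00e-3) ≈ 2.00.
Method II: p ≈ ln(1.11e-4/2.61e-3)/ln(2.61e-3/1.84e-2) ≈ 1.62.
Method I has the higher order (≈2.0 vs ≈1.6).

I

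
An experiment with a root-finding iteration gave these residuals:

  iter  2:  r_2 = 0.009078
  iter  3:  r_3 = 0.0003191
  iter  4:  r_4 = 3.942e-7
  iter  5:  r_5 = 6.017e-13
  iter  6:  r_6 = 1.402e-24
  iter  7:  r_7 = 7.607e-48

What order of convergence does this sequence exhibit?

Consecutive ratios: r_7/r_6 = 7.607e-48/1.402e-24 = 5.42582e-24, r_6/r_5 = 1.402e-24/6.017e-13 = 2.33006e-12.
p ≈ ln(5.42582e-24)/ln(2.33006e-12) = -53.5709/-26.7851 ≈ 2.00.
So the convergence is quadratic (order 2).

2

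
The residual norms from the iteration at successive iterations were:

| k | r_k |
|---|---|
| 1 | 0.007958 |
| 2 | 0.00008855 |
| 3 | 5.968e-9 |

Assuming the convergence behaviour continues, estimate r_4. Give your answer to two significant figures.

First estimate the order: p ≈ ln(r_3/r_2) / ln(r_2/r_1) = ln(5.968e-9/0.00008855)/ln(0.00008855/0.007958) = ln(6.7397e-05)/ln(0.0111272) ≈ 2.1352.
Then r_4 ≈ r_3·(r_3/r_2)^p = 5.968e-9·(6.7397e-05)^2.1352 = 5.968e-9·1.23969e-09 ≈ 7.398e-18.

7.4e-18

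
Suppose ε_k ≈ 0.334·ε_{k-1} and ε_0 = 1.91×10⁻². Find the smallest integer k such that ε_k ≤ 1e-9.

After k steps, ε_k ≈ 1.91×10⁻²·0.334^k.
Need 0.334^k ≤ 1e-9/1.91×10⁻² = 5.2356e-08.
k ≥ ln(5.2356e-08)/ln(0.334) = -16.7652/-1.09661 = 15.288.
Smallest integer k = 16.

16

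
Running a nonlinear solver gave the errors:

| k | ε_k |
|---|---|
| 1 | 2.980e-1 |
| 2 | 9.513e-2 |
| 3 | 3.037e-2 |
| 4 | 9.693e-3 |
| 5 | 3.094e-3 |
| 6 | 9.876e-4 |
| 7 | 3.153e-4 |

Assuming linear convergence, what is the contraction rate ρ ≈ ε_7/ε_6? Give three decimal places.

0.319

ρ ≈ ε_7/ε_6 = 3.153e-4/9.876e-4 = 0.31926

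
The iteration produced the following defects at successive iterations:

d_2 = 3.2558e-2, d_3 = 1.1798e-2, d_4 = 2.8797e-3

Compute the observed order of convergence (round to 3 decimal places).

1.389

p ≈ ln(d_4/d_3) / ln(d_3/d_2)
  = ln(2.8797e-3/1.1798e-2) / ln(1.1798e-2/3.2558e-2)
  = ln(0.244084) / ln(0.362369)
  = -1.410243 / -1.015092 ≈ 1.389276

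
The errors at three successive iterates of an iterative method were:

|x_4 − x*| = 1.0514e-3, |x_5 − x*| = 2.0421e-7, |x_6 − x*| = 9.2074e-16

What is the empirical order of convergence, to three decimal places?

2.249

p ≈ ln(|x_6 − x*|/|x_5 − x*|) / ln(|x_5 − x*|/|x_4 − x*|)
  = ln(9.2074e-16/2.0421e-7) / ln(2.0421e-7/1.0514e-3)
  = ln(4.50879e-09) / ln(0.000194227)
  = -19.217237 / -8.546483 ≈ 2.248555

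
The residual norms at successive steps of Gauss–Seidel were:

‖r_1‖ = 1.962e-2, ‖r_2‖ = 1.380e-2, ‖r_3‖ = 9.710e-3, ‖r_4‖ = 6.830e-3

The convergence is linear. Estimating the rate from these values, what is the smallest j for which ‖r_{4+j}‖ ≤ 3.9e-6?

22

Rate ρ ≈ ‖r_4‖/‖r_3‖ = 6.830e-3/9.710e-3 = 0.7034.
After j more steps, ‖r_{4+j}‖ ≈ 6.830e-3·ρ^j; need ρ^j ≤ 3.9e-6/6.830e-3 = 0.00057101.
j ≥ ln(0.00057101)/ln(0.7034) = -7.4681/-0.35183 = 21.226.
So 22 more iterations are needed.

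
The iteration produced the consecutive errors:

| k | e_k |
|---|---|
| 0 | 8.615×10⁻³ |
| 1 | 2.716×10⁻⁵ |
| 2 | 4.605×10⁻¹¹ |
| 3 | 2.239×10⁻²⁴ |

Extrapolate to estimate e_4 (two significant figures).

First estimate the order: p ≈ ln(e_3/e_2) / ln(e_2/e_1) = ln(2.239×10⁻²⁴/4.605×10⁻¹¹)/ln(4.605×10⁻¹¹/2.716×10⁻⁵) = ln(4.86211e-14)/ln(1.69551e-06) ≈ 2.3070.
Then e_4 ≈ e_3·(e_3/e_2)^p = 2.239×10⁻²⁴·(4.86211e-14)^2.3070 = 2.239×10⁻²⁴·1.93422e-31 ≈ 4.331e-55.

4.3e-55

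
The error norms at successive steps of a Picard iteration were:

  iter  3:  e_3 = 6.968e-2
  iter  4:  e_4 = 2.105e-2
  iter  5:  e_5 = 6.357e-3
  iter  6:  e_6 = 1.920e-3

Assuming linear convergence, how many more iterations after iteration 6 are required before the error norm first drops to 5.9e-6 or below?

5

Rate ρ ≈ e_6/e_5 = 1.920e-3/6.357e-3 = 0.3020.
After j more steps, e_{6+j} ≈ 1.920e-3·ρ^j; need ρ^j ≤ 5.9e-6/1.920e-3 = 0.00307292.
j ≥ ln(0.00307292)/ln(0.3020) = -5.7851/-1.19733 = 4.832.
So 5 more iterations are needed.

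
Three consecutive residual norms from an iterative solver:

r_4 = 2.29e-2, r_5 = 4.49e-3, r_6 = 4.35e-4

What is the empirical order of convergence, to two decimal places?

1.43

p ≈ ln(r_6/r_5) / ln(r_5/r_4)
  = ln(4.35e-4/4.49e-3) / ln(4.49e-3/2.29e-2)
  = ln(0.096882) / ln(0.19607)
  = -2.33426 / -1.62928 ≈ 1.43269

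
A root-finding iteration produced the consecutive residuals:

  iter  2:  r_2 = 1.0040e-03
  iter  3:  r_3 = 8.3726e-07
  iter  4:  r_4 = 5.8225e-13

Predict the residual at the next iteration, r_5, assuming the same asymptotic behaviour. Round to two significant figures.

First estimate the order: p ≈ ln(r_4/r_3) / ln(r_3/r_2) = ln(5.8225e-13/8.3726e-07)/ln(8.3726e-07/1.0040e-03) = ln(6.95423e-07)/ln(0.000833924) ≈ 2.0000.
Then r_5 ≈ r_4·(r_4/r_3)^p = 5.8225e-13·(6.95423e-07)^2.0000 = 5.8225e-13·4.83613e-13 ≈ 2.816e-25.

2.8e-25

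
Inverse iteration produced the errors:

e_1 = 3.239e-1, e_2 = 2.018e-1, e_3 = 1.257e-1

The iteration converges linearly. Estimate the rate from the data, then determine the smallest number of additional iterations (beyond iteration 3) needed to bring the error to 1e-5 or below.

20

Rate ρ ≈ e_3/e_2 = 1.257e-1/2.018e-1 = 0.6229.
After j more steps, e_{3+j} ≈ 1.257e-1·ρ^j; need ρ^j ≤ 1e-5/1.257e-1 = 7.95545e-05.
j ≥ ln(7.95545e-05)/ln(0.6229) = -9.4391/-0.47337 = 19.940.
So 20 more iterations are needed.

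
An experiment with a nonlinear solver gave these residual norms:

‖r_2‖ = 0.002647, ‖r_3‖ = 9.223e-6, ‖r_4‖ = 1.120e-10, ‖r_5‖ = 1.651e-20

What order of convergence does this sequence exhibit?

2

Consecutive ratios: ‖r_5‖/‖r_4‖ = 1.651e-20/1.120e-10 = 1.47411e-10, ‖r_4‖/‖r_3‖ = 1.120e-10/9.223e-6 = 1.21436e-05.
p ≈ ln(1.47411e-10)/ln(1.21436e-05) = -22.6378/-11.3187 ≈ 2.00.
So the convergence is quadratic (order 2).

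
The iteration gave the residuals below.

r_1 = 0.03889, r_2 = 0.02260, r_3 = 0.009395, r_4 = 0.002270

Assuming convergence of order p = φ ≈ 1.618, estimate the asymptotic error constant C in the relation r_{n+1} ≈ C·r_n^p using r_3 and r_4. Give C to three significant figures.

C ≈ r_4 / r_3^1.618
  = 0.002270 / (0.009395)^1.618
  = 0.002270 / 0.000524985 ≈ 4.3239

4.32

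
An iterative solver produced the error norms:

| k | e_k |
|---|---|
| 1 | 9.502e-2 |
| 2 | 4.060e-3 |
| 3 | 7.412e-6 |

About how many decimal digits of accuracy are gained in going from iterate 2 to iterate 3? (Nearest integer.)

3

Digits gained ≈ log₁₀(e_2/e_3) = log₁₀(4.060e-3/7.412e-6) = log₁₀(547.76) ≈ 2.739.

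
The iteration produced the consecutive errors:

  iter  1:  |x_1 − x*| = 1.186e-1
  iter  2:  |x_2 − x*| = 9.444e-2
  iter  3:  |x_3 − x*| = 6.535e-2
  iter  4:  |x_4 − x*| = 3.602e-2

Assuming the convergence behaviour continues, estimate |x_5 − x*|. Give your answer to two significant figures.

First estimate the order: p ≈ ln(|x_4 − x*|/|x_3 − x*|) / ln(|x_3 − x*|/|x_2 − x*|) = ln(3.602e-2/6.535e-2)/ln(6.535e-2/9.444e-2) = ln(0.551186)/ln(0.691974) ≈ 1.6178.
Then |x_5 − x*| ≈ |x_4 − x*|·(|x_4 − x*|/|x_3 − x*|)^p = 3.602e-2·(0.551186)^1.6178 = 3.602e-2·0.38148 ≈ 0.01374.

1.4e-2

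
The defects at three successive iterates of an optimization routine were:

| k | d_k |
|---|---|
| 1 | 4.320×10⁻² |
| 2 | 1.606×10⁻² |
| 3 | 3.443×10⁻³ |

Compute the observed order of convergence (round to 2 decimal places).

p ≈ ln(d_3/d_2) / ln(d_2/d_1)
  = ln(3.443×10⁻³/1.606×10⁻²) / ln(1.606×10⁻²/4.320×10⁻²)
  = ln(0.214384) / ln(0.371759)
  = -1.53999 / -0.98951 ≈ 1.55632

1.56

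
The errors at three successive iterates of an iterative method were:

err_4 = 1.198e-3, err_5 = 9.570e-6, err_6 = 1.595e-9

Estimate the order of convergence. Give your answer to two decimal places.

p ≈ ln(err_6/err_5) / ln(err_5/err_4)
  = ln(1.595e-9/9.570e-6) / ln(9.570e-6/1.198e-3)
  = ln(0.000166667) / ln(0.00798831)
  = -8.69951 / -4.82978 ≈ 1.80122

1.80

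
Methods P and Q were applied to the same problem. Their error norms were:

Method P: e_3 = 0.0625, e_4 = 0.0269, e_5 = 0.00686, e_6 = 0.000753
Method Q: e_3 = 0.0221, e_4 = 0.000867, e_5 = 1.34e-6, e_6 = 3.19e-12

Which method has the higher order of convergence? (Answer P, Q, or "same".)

Method P: p ≈ ln(0.000753/0.00686)/ln(0.00686/0.0269) ≈ 1.62.
Method Q: p ≈ ln(3.19e-12/1.34e-6)/ln(1.34e-6/0.000867) ≈ 2.00.
Method Q has the higher order (≈2.0 vs ≈1.6).

Q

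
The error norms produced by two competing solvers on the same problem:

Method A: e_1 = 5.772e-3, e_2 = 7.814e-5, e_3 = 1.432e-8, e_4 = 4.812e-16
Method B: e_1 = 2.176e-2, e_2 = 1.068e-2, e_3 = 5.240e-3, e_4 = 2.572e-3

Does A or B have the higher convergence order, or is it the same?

Method A: p ≈ ln(4.812e-16/1.432e-8)/ln(1.432e-8/7.814e-5) ≈ 2.00.
Method B: p ≈ ln(2.572e-3/5.240e-3)/ln(5.240e-3/1.068e-2) ≈ 1.00.
Method A has the higher order (≈2.0 vs ≈1.0).

A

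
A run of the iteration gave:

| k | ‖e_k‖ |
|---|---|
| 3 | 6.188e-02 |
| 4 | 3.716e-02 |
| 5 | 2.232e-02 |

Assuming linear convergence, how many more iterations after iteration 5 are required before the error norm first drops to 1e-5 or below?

16

Rate ρ ≈ ‖e_5‖/‖e_4‖ = 2.232e-02/3.716e-02 = 0.6006.
After j more steps, ‖e_{5+j}‖ ≈ 2.232e-02·ρ^j; need ρ^j ≤ 1e-5/2.232e-02 = 0.000448029.
j ≥ ln(0.000448029)/ln(0.6006) = -7.7107/-0.50983 = 15.124.
So 16 more iterations are needed.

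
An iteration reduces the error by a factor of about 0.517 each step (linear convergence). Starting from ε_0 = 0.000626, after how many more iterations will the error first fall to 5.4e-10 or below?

22

After k steps, ε_k ≈ 0.000626·0.517^k.
Need 0.517^k ≤ 5.4e-10/0.000626 = 8.6262e-07.
k ≥ ln(8.6262e-07)/ln(0.517) = -13.9633/-0.65971 = 21.166.
Smallest integer k = 22.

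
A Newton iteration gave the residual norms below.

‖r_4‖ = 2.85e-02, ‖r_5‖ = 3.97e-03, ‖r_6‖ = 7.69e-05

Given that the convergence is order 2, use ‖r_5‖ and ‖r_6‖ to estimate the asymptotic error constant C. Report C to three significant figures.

C ≈ ‖r_6‖ / ‖r_5‖^2
  = 7.69e-05 / (3.97e-03)^2
  = 7.69e-05 / 1.57609e-05 ≈ 4.8792

4.88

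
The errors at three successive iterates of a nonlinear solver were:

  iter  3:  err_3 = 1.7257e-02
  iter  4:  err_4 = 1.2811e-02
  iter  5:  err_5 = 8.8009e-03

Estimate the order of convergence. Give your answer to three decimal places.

p ≈ ln(err_5/err_4) / ln(err_4/err_3)
  = ln(8.8009e-03/1.2811e-02) / ln(1.2811e-02/1.7257e-02)
  = ln(0.68698) / ln(0.742365)
  = -0.375450 / -0.297914 ≈ 1.260263

1.260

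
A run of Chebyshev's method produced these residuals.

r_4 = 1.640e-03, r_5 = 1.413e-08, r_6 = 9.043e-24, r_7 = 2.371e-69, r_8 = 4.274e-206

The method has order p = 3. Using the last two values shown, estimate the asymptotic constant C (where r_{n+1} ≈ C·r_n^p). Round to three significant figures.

3.21

C ≈ r_8 / r_7^3
  = 4.274e-206 / (2.371e-69)^3
  = 4.274e-206 / 1.33289e-206 ≈ 3.2066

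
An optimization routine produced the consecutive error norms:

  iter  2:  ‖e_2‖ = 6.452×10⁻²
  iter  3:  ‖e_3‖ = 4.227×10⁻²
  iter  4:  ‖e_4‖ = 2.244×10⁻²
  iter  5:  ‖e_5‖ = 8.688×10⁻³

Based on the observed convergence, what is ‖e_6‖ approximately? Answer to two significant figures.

2.1e-3

First estimate the order: p ≈ ln(‖e_5‖/‖e_4‖) / ln(‖e_4‖/‖e_3‖) = ln(8.688×10⁻³/2.244×10⁻²)/ln(2.244×10⁻²/4.227×10⁻²) = ln(0.387166)/ln(0.530873) ≈ 1.4985.
Then ‖e_6‖ ≈ ‖e_5‖·(‖e_5‖/‖e_4‖)^p = 8.688×10⁻³·(0.387166)^1.4985 = 8.688×10⁻³·0.241248 ≈ 0.002096.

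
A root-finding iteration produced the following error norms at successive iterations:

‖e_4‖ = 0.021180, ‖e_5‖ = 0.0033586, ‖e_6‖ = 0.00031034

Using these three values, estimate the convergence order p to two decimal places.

p ≈ ln(‖e_6‖/‖e_5‖) / ln(‖e_5‖/‖e_4‖)
  = ln(0.00031034/0.0033586) / ln(0.0033586/0.021180)
  = ln(0.0924016) / ln(0.158574)
  = -2.38161 / -1.84153 ≈ 1.29328

1.29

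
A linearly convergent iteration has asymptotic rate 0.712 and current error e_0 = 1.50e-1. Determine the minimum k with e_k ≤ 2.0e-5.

27

After k steps, e_k ≈ 1.50e-1·0.712^k.
Need 0.712^k ≤ 2.0e-5/1.50e-1 = 0.000133333.
k ≥ ln(0.000133333)/ln(0.712) = -8.9227/-0.33968 = 26.268.
Smallest integer k = 27.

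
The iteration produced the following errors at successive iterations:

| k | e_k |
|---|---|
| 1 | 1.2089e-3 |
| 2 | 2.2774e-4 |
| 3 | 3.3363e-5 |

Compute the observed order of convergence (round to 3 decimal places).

p ≈ ln(e_3/e_2) / ln(e_2/e_1)
  = ln(3.3363e-5/2.2774e-4) / ln(2.2774e-4/1.2089e-3)
  = ln(0.146496) / ln(0.188386)
  = -1.920757 / -1.669262 ≈ 1.150662

1.151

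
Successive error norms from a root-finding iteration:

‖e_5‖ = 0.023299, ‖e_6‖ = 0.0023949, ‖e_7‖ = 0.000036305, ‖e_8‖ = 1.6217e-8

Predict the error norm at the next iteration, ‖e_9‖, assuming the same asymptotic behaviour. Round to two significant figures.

First estimate the order: p ≈ ln(‖e_8‖/‖e_7‖) / ln(‖e_7‖/‖e_6‖) = ln(1.6217e-8/0.000036305)/ln(0.000036305/0.0023949) = ln(0.000446688)/ln(0.0151593) ≈ 1.8413.
Then ‖e_9‖ ≈ ‖e_8‖·(‖e_8‖/‖e_7‖)^p = 1.6217e-8·(0.000446688)^1.8413 = 1.6217e-8·6.78661e-07 ≈ 1.101e-14.

1.1e-14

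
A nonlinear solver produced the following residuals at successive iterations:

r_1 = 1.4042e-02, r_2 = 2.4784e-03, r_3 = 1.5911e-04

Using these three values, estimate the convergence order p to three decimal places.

p ≈ ln(r_3/r_2) / ln(r_2/r_1)
  = ln(1.5911e-04/2.4784e-03) / ln(2.4784e-03/1.4042e-02)
  = ln(0.0641987) / ln(0.176499)
  = -2.745772 / -1.734440 ≈ 1.583088

1.583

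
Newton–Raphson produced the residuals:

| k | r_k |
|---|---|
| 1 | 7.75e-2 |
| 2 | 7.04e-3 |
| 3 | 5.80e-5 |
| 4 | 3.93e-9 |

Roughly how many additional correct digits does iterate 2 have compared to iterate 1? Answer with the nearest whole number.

1

Digits gained ≈ log₁₀(r_1/r_2) = log₁₀(7.75e-2/7.04e-3) = log₁₀(11.0085) ≈ 1.042.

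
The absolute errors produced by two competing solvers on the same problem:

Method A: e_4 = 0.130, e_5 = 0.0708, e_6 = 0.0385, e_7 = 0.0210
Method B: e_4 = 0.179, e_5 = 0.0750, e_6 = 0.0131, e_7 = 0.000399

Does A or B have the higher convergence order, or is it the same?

B

Method A: p ≈ ln(0.0210/0.0385)/ln(0.0385/0.0708) ≈ 0.99.
Method B: p ≈ ln(0.000399/0.0131)/ln(0.0131/0.0750) ≈ 2.00.
Method B has the higher order (≈2.0 vs ≈1.0).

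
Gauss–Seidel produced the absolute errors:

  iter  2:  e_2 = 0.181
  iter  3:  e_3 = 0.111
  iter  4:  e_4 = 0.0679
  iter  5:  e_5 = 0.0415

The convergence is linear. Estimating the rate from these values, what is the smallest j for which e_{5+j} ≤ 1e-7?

Rate ρ ≈ e_5/e_4 = 0.0415/0.0679 = 0.6112.
After j more steps, e_{5+j} ≈ 0.0415·ρ^j; need ρ^j ≤ 1e-7/0.0415 = 2.40964e-06.
j ≥ ln(2.40964e-06)/ln(0.6112) = -12.9360/-0.49233 = 26.275.
So 27 more iterations are needed.

27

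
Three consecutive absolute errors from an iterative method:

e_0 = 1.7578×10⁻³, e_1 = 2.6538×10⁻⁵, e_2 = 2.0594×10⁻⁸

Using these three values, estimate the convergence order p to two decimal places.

1.71

p ≈ ln(e_2/e_1) / ln(e_1/e_0)
  = ln(2.0594×10⁻⁸/2.6538×10⁻⁵) / ln(2.6538×10⁻⁵/1.7578×10⁻³)
  = ln(0.000776019) / ln(0.0150973)
  = -7.16133 / -4.19324 ≈ 1.70783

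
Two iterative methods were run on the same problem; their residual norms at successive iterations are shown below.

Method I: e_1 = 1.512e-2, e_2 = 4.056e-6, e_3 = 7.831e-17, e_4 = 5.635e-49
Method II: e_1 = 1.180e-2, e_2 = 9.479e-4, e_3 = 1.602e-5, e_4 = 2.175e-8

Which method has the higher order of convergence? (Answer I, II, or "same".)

I

Method I: p ≈ ln(5.635e-49/7.831e-17)/ln(7.831e-17/4.056e-6) ≈ 3.00.
Method II: p ≈ ln(2.175e-8/1.602e-5)/ln(1.602e-5/9.479e-4) ≈ 1.62.
Method I has the higher order (≈3.0 vs ≈1.6).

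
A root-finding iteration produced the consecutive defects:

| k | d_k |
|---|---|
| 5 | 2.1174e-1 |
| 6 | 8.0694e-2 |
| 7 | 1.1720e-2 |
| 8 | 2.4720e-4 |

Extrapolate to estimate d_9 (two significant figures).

1.1e-7

First estimate the order: p ≈ ln(d_8/d_7) / ln(d_7/d_6) = ln(2.4720e-4/1.1720e-2)/ln(1.1720e-2/8.0694e-2) = ln(0.0210922)/ln(0.14524) ≈ 2.0001.
Then d_9 ≈ d_8·(d_8/d_7)^p = 2.4720e-4·(0.0210922)^2.0001 = 2.4720e-4·0.000444709 ≈ 1.099e-07.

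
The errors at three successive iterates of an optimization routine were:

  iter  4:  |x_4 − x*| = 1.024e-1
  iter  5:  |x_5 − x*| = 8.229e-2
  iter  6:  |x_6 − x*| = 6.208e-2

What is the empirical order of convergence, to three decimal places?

1.289

p ≈ ln(|x_6 − x*|/|x_5 − x*|) / ln(|x_5 − x*|/|x_4 − x*|)
  = ln(6.208e-2/8.229e-2) / ln(8.229e-2/1.024e-1)
  = ln(0.754405) / ln(0.803613)
  = -0.281826 / -0.218637 ≈ 1.289013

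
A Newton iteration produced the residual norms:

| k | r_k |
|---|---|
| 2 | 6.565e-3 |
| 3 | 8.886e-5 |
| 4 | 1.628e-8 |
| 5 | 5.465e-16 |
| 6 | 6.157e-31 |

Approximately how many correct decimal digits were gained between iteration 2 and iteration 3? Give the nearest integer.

Digits gained ≈ log₁₀(r_2/r_3) = log₁₀(6.565e-3/8.886e-5) = log₁₀(73.8803) ≈ 1.869.

2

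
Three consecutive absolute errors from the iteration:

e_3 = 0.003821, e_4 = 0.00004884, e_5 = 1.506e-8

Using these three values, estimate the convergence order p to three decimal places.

1.854

p ≈ ln(e_5/e_4) / ln(e_4/e_3)
  = ln(1.506e-8/0.00004884) / ln(0.00004884/0.003821)
  = ln(0.000308354) / ln(0.012782)
  = -8.084262 / -4.359717 ≈ 1.854309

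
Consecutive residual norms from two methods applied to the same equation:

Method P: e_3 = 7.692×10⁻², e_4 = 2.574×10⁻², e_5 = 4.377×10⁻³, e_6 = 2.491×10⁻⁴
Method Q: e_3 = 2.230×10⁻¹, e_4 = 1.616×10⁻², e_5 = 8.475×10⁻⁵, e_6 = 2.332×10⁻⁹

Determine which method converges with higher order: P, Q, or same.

Method P: p ≈ ln(2.491×10⁻⁴/4.377×10⁻³)/ln(4.377×10⁻³/2.574×10⁻²) ≈ 1.62.
Method Q: p ≈ ln(2.332×10⁻⁹/8.475×10⁻⁵)/ln(8.475×10⁻⁵/1.616×10⁻²) ≈ 2.00.
Method Q has the higher order (≈2.0 vs ≈1.6).

Q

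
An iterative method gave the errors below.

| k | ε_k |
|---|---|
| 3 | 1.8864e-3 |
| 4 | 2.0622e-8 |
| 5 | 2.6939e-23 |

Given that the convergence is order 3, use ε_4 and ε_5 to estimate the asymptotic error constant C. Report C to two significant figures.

3.1

C ≈ ε_5 / ε_4^3
  = 2.6939e-23 / (2.0622e-8)^3
  = 2.6939e-23 / 8.76985e-24 ≈ 3.0718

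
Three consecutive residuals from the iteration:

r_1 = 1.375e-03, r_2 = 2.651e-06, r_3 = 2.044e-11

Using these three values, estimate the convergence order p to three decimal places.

p ≈ ln(r_3/r_2) / ln(r_2/r_1)
  = ln(2.044e-11/2.651e-06) / ln(2.651e-06/1.375e-03)
  = ln(7.7103e-06) / ln(0.001928)
  = -11.772953 / -6.251272 ≈ 1.883289

1.883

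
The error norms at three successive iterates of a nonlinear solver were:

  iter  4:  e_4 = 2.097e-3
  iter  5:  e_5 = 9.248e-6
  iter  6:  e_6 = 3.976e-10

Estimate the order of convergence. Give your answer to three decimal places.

1.854

p ≈ ln(e_6/e_5) / ln(e_5/e_4)
  = ln(3.976e-10/9.248e-6) / ln(9.248e-6/2.097e-3)
  = ln(4.29931e-05) / ln(0.00441011)
  = -10.054471 / -5.423856 ≈ 1.853750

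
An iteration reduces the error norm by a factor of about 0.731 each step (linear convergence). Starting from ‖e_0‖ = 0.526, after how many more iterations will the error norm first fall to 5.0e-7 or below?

After k steps, ‖e_k‖ ≈ 0.526·0.731^k.
Need 0.731^k ≤ 5.0e-7/0.526 = 9.5057e-07.
k ≥ ln(9.5057e-07)/ln(0.731) = -13.8662/-0.31334 = 44.253.
Smallest integer k = 45.

45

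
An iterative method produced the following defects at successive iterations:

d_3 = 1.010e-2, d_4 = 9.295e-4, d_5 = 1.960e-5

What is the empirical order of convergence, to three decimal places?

p ≈ ln(d_5/d_4) / ln(d_4/d_3)
  = ln(1.960e-5/9.295e-4) / ln(9.295e-4/1.010e-2)
  = ln(0.0210866) / ln(0.0920297)
  = -3.859118 / -2.385644 ≈ 1.617642

1.618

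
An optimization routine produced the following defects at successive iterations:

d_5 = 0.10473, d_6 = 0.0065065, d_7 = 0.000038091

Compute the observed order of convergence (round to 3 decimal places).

p ≈ ln(d_7/d_6) / ln(d_6/d_5)
  = ln(0.000038091/0.0065065) / ln(0.0065065/0.10473)
  = ln(0.0058543) / ln(0.0621264)
  = -5.140579 / -2.778584 ≈ 1.850071

1.850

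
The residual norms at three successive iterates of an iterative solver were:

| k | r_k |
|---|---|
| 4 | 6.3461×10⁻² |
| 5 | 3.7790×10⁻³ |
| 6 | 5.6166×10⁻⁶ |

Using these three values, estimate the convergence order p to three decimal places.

p ≈ ln(r_6/r_5) / ln(r_5/r_4)
  = ln(5.6166×10⁻⁶/3.7790×10⁻³) / ln(3.7790×10⁻³/6.3461×10⁻²)
  = ln(0.00148627) / ln(0.0595484)
  = -6.511486 / -2.820966 ≈ 2.308247

2.308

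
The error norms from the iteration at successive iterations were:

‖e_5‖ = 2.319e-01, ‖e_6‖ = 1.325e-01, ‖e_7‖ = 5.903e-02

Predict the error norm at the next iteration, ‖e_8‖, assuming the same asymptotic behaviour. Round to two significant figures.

First estimate the order: p ≈ ln(‖e_7‖/‖e_6‖) / ln(‖e_6‖/‖e_5‖) = ln(5.903e-02/1.325e-01)/ln(1.325e-01/2.319e-01) = ln(0.445509)/ln(0.571367) ≈ 1.4445.
Then ‖e_8‖ ≈ ‖e_7‖·(‖e_7‖/‖e_6‖)^p = 5.903e-02·(0.445509)^1.4445 = 5.903e-02·0.311009 ≈ 0.01836.

1.8e-2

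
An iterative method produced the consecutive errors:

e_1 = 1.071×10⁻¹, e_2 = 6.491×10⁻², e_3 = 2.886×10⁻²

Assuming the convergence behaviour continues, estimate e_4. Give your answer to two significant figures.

First estimate the order: p ≈ ln(e_3/e_2) / ln(e_2/e_1) = ln(2.886×10⁻²/6.491×10⁻²)/ln(6.491×10⁻²/1.071×10⁻¹) = ln(0.444616)/ln(0.606069) ≈ 1.6186.
Then e_4 ≈ e_3·(e_3/e_2)^p = 2.886×10⁻²·(0.444616)^1.6186 = 2.886×10⁻²·0.269295 ≈ 0.007772.

7.8e-3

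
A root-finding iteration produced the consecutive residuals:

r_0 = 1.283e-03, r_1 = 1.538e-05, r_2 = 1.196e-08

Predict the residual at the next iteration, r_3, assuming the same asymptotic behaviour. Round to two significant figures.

First estimate the order: p ≈ ln(r_2/r_1) / ln(r_1/r_0) = ln(1.196e-08/1.538e-05)/ln(1.538e-05/1.283e-03) = ln(0.000777633)/ln(0.0119875) ≈ 1.6183.
Then r_3 ≈ r_2·(r_2/r_1)^p = 1.196e-08·(0.000777633)^1.6183 = 1.196e-08·9.29695e-06 ≈ 1.112e-13.

1.1e-13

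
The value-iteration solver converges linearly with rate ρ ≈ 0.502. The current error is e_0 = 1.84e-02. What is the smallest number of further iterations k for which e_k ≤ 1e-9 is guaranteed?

25

After k steps, e_k ≈ 1.84e-02·0.502^k.
Need 0.502^k ≤ 1e-9/1.84e-02 = 5.43478e-08.
k ≥ ln(5.43478e-08)/ln(0.502) = -16.7279/-0.68916 = 24.273.
Smallest integer k = 25.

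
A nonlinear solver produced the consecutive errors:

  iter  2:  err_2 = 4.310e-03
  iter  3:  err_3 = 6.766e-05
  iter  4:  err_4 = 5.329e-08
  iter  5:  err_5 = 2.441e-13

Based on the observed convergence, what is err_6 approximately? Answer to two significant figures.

1.6e-22

First estimate the order: p ≈ ln(err_5/err_4) / ln(err_4/err_3) = ln(2.441e-13/5.329e-08)/ln(5.329e-08/6.766e-05) = ln(4.5806e-06)/ln(0.000787615) ≈ 1.7202.
Then err_6 ≈ err_5·(err_5/err_4)^p = 2.441e-13·(4.5806e-06)^1.7202 = 2.441e-13·6.54212e-10 ≈ 1.597e-22.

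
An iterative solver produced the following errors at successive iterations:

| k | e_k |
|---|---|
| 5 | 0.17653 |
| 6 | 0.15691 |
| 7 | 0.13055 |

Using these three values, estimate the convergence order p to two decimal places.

1.56

p ≈ ln(e_7/e_6) / ln(e_6/e_5)
  = ln(0.13055/0.15691) / ln(0.15691/0.17653)
  = ln(0.832006) / ln(0.888857)
  = -0.18392 / -0.11782 ≈ 1.56103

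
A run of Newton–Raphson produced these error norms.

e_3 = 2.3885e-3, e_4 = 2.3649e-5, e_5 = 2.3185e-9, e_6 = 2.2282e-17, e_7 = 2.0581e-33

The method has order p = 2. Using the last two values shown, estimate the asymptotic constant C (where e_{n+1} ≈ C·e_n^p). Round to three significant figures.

C ≈ e_7 / e_6^2
  = 2.0581e-33 / (2.2282e-17)^2
  = 2.0581e-33 / 4.96488e-34 ≈ 4.1453

4.15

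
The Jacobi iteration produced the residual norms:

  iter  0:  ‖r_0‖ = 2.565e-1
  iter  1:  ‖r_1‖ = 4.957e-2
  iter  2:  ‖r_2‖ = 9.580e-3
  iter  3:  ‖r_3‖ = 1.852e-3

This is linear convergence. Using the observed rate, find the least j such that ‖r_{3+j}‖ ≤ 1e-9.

9

Rate ρ ≈ ‖r_3‖/‖r_2‖ = 1.852e-3/9.580e-3 = 0.1933.
After j more steps, ‖r_{3+j}‖ ≈ 1.852e-3·ρ^j; need ρ^j ≤ 1e-9/1.852e-3 = 5.39957e-07.
j ≥ ln(5.39957e-07)/ln(0.1933) = -14.4318/-1.64351 = 8.781.
So 9 more iterations are needed.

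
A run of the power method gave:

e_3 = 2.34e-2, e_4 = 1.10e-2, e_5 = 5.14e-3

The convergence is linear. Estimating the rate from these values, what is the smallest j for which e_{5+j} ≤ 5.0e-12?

28

Rate ρ ≈ e_5/e_4 = 5.14e-3/1.10e-2 = 0.4673.
After j more steps, e_{5+j} ≈ 5.14e-3·ρ^j; need ρ^j ≤ 5.0e-12/5.14e-3 = 9.72763e-10.
j ≥ ln(9.72763e-10)/ln(0.4673) = -20.7509/-0.76078 = 27.276.
So 28 more iterations are needed.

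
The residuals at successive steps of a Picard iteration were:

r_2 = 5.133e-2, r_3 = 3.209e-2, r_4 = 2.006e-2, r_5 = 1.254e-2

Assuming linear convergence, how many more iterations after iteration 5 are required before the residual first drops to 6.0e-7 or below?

22

Rate ρ ≈ r_5/r_4 = 1.254e-2/2.006e-2 = 0.6251.
After j more steps, r_{5+j} ≈ 1.254e-2·ρ^j; need ρ^j ≤ 6.0e-7/1.254e-2 = 4.78469e-05.
j ≥ ln(4.78469e-05)/ln(0.6251) = -9.9475/-0.46984 = 21.172.
So 22 more iterations are needed.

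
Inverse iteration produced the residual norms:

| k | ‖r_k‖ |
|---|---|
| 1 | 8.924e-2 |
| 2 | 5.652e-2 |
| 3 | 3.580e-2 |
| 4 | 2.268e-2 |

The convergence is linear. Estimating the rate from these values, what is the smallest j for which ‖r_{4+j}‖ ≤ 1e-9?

Rate ρ ≈ ‖r_4‖/‖r_3‖ = 2.268e-2/3.580e-2 = 0.6335.
After j more steps, ‖r_{4+j}‖ ≈ 2.268e-2·ρ^j; need ρ^j ≤ 1e-9/2.268e-2 = 4.40917e-08.
j ≥ ln(4.40917e-08)/ln(0.6335) = -16.9370/-0.45650 = 37.102.
So 38 more iterations are needed.

38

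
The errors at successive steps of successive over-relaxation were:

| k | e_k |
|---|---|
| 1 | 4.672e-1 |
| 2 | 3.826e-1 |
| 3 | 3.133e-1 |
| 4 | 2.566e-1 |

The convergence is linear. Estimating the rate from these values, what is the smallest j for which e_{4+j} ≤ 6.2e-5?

Rate ρ ≈ e_4/e_3 = 2.566e-1/3.133e-1 = 0.8190.
After j more steps, e_{4+j} ≈ 2.566e-1·ρ^j; need ρ^j ≤ 6.2e-5/2.566e-1 = 0.000241621.
j ≥ ln(0.000241621)/ln(0.8190) = -8.3281/-0.19967 = 41.709.
So 42 more iterations are needed.

42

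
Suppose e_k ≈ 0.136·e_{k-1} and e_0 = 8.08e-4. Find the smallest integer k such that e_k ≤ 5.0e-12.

After k steps, e_k ≈ 8.08e-4·0.136^k.
Need 0.136^k ≤ 5.0e-12/8.08e-4 = 6.18812e-09.
k ≥ ln(6.18812e-09)/ln(0.136) = -18.9006/-1.99510 = 9.474.
Smallest integer k = 10.

10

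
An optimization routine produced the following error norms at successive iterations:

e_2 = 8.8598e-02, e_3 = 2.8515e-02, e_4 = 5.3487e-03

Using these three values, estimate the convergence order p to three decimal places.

1.476

p ≈ ln(e_4/e_3) / ln(e_3/e_2)
  = ln(5.3487e-03/2.8515e-02) / ln(2.8515e-02/8.8598e-02)
  = ln(0.187575) / ln(0.321847)
  = -1.673577 / -1.133679 ≈ 1.476235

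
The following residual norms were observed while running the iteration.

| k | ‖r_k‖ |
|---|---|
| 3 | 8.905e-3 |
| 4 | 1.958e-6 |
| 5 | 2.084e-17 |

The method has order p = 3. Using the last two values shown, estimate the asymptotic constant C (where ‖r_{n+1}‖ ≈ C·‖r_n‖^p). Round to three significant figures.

2.78

C ≈ ‖r_5‖ / ‖r_4‖^3
  = 2.084e-17 / (1.958e-6)^3
  = 2.084e-17 / 7.50651e-18 ≈ 2.7763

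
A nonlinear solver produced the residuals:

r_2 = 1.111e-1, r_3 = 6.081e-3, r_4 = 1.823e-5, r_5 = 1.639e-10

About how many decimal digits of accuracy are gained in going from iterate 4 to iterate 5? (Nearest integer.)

Digits gained ≈ log₁₀(r_4/r_5) = log₁₀(1.823e-5/1.639e-10) = log₁₀(111226) ≈ 5.046.

5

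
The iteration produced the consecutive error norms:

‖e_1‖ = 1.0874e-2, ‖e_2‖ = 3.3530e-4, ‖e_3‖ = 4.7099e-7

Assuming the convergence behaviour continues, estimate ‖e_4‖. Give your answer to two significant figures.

First estimate the order: p ≈ ln(‖e_3‖/‖e_2‖) / ln(‖e_2‖/‖e_1‖) = ln(4.7099e-7/3.3530e-4)/ln(3.3530e-4/1.0874e-2) = ln(0.00140468)/ln(0.030835) ≈ 1.8878.
Then ‖e_4‖ ≈ ‖e_3‖·(‖e_3‖/‖e_2‖)^p = 4.7099e-7·(0.00140468)^1.8878 = 4.7099e-7·4.12284e-06 ≈ 1.942e-12.

1.9e-12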